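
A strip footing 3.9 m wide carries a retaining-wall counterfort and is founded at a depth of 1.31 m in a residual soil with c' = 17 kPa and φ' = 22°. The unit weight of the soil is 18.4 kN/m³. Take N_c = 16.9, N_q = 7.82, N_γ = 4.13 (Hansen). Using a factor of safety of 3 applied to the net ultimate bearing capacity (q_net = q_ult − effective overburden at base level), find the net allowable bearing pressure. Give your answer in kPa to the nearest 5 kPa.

q_all(net) ≈ 200 kPa

Effective surcharge at the founding depth q = γ·D_f = 18.4 × 1.31 = 24.104 kPa.
q_ult = c·N_c + q·N_q + 0.5·γ·B·N_γ
     = 17 × 16.9 + 24.104 × 7.82 + 0.5 × 18.4 × 3.9 × 4.13
     = 287.3 + 188.49 + 148.18 = 623.98 kPa.
Net ultimate: q_net = 623.98 − 24.104 = 599.87 kPa.
q_all(net) = 599.87 / 3 = 199.96 kPa.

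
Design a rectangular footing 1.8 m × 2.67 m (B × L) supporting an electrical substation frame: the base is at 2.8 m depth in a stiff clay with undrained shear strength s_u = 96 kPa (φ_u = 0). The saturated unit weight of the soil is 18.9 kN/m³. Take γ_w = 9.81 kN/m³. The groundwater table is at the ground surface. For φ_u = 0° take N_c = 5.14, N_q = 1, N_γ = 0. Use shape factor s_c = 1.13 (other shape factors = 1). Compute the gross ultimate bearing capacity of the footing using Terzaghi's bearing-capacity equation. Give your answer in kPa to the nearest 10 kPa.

q_ult ≈ 580 kPa

Water table at ground surface, so effective unit weight γ' = 18.9 − 9.81 = 9.09 kN/m³ is used throughout; overburden q = 9.09 × 2.8 = 25.452 kPa.
Cohesion term c·N_c·s_c = 96 × 5.14 × 1.13 = 557.59 kPa; surcharge term q·N_q = 25.452 × 1 = 25.452 kPa.
q_ult = 557.59 + 25.452 = 583.04 kPa.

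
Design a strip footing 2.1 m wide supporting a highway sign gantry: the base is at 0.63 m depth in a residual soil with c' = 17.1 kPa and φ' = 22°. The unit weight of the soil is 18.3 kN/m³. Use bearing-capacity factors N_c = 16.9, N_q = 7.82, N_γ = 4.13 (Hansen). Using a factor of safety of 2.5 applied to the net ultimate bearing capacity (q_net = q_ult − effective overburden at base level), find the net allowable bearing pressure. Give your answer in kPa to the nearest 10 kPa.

Overburden at base level: q = 18.3 × 0.63 = 11.529 kPa.
Cohesion term c·N_c = 17.1 × 16.9 = 288.99 kPa; surcharge term q·N_q = 11.529 × 7.82 = 90.157 kPa; self-weight term 0.5·γ·B·N_γ = 0.5 × 18.3 × 2.1 × 4.13 = 79.358 kPa.
q_ult = 288.99 + 90.157 + 79.358 = 458.5 kPa.
Net ultimate: q_net = 458.5 − 11.529 = 446.98 kPa.
q_all(net) = 446.98 / 2.5 = 178.79 kPa.

q_all(net) ≈ 180 kPa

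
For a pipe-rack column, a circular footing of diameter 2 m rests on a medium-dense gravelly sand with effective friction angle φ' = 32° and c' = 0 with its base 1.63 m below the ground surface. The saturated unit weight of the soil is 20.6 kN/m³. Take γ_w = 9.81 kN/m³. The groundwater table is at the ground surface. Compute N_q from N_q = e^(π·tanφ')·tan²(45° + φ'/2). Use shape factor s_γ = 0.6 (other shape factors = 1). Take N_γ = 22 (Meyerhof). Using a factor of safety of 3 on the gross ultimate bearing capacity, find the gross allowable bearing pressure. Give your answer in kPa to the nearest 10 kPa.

N_q = e^(π·tan32°)·tan²(61°) = 23.18.
Water table at ground surface, so effective unit weight γ' = 20.6 − 9.81 = 10.79 kN/m³ is used throughout; overburden q = 10.79 × 1.63 = 17.588 kPa; the same γ' applies in the ½γBN_γ term.
Surcharge term q·N_q = 17.588 × 23.177 = 407.63 kPa; self-weight term 0.5·γ·B·N_γ·s_γ = 0.5 × 10.79 × 2 × 22 × 0.6 = 142.43 kPa.
q_ult = 407.63 + 142.43 = 550.05 kPa.
q_all = 550.05 / 3 = 183.35 kPa.

q_all ≈ 180 kPa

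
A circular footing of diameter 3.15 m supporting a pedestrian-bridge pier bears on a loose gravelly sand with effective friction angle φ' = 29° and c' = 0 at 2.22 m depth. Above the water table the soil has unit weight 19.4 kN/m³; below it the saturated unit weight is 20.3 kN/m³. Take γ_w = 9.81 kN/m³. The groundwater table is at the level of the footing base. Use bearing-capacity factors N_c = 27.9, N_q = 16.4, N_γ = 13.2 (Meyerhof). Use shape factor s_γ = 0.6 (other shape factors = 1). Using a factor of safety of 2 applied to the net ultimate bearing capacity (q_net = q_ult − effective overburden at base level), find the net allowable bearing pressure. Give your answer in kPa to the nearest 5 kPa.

Effective surcharge at the founding depth q = γ·D_f = 19.4 × 2.22 = 43.068 kPa.
The water table coincides with the base, so in the self-weight term γ → γ' = 10.49 kN/m³.
q_ult = q·N_q + 0.5·γ·B·N_γ·s_γ
     = 43.068 × 16.4 + 0.5 × 10.49 × 3.15 × 13.2 × 0.6
     = 706.32 + 130.85 = 837.17 kPa.
Net ultimate: q_net = 837.17 − 43.068 = 794.1 kPa.
q_all(net) = 794.1 / 2 = 397.05 kPa.

q_all(net) ≈ 395 kPa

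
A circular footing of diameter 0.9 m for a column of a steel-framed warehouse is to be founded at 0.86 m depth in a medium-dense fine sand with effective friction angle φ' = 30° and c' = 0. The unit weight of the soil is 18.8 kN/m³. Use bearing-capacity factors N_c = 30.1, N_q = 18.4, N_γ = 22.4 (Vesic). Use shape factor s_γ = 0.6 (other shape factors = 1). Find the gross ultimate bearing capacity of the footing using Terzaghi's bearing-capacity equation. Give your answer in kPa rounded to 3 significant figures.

q_ult ≈ 411 kPa

Effective surcharge at the founding depth q = γ·D_f = 18.8 × 0.86 = 16.168 kPa.
q_ult = q·N_q + 0.5·γ·B·N_γ·s_γ
     = 16.168 × 18.4 + 0.5 × 18.8 × 0.9 × 22.4 × 0.6
     = 297.49 + 113.7 = 411.19 kPa.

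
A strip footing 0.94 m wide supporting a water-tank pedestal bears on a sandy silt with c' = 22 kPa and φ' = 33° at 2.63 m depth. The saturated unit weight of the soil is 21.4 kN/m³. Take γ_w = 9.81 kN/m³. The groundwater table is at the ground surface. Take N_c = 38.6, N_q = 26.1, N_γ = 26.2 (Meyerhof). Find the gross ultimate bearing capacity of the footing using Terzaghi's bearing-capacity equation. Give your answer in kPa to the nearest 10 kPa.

Water table at ground surface, so effective unit weight γ' = 21.4 − 9.81 = 11.59 kN/m³ is used throughout; overburden q = 11.59 × 2.63 = 30.482 kPa; the same γ' applies in the ½γBN_γ term.
Cohesion term c·N_c = 22 × 38.6 = 849.2 kPa; surcharge term q·N_q = 30.482 × 26.1 = 795.57 kPa; self-weight term 0.5·γ·B·N_γ = 0.5 × 11.59 × 0.94 × 26.2 = 142.72 kPa.
q_ult = 849.2 + 795.57 + 142.72 = 1787.5 kPa.

q_ult ≈ 1790 kPa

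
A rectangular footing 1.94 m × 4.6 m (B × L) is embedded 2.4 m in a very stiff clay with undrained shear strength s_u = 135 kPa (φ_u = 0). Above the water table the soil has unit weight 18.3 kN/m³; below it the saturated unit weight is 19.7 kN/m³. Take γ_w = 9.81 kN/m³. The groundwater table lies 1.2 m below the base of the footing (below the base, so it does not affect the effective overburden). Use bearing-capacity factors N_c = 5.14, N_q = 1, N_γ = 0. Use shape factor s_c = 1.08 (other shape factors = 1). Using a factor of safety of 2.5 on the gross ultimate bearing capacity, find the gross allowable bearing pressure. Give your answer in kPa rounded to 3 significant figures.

q_all ≈ 317 kPa

Overburden at base level: q = 18.3 × 2.4 = 43.92 kPa.
Cohesion term c·N_c·s_c = 135 × 5.14 × 1.08 = 749.41 kPa; surcharge term q·N_q = 43.92 × 1 = 43.92 kPa.
q_ult = 749.41 + 43.92 = 793.33 kPa.
q_all = 793.33 / 2.5 = 317.33 kPa.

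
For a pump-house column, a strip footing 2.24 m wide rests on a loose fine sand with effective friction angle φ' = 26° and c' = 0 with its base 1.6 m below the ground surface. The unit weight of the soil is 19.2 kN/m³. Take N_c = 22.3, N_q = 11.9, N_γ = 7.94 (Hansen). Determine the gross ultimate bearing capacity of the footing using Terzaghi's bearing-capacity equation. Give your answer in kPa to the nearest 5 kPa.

q = γ·D_f = 19.2 × 1.6 = 30.72 kPa.
q·N_q = 30.72 × 11.9 = 365.57 kPa
0.5·γ·B·N_γ = 0.5 × 19.2 × 2.24 × 7.94 = 170.74 kPa
q_ult = 365.57 + 170.74 = 536.31 kPa.

q_ult ≈ 535 kPa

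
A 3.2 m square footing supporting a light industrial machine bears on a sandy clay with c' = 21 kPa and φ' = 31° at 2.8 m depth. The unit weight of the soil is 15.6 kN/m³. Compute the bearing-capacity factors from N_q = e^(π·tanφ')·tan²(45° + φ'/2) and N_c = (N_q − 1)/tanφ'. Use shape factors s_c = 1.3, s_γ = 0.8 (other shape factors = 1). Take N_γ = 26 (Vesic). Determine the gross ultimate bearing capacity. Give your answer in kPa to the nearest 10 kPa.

tan31° = 0.6009, so N_q = e^(π×0.6009)·tan²(60.5°) = 6.604 × 3.124 = 20.63.
N_c = (20.63 − 1)/tan31° = 32.67.
Effective surcharge at the founding depth q = γ·D_f = 15.6 × 2.8 = 43.68 kPa.
q_ult = c·N_c·s_c + q·N_q + 0.5·γ·B·N_γ·s_γ
     = 21 × 32.671 × 1.3 + 43.68 × 20.631 + 0.5 × 15.6 × 3.2 × 26 × 0.8
     = 891.92 + 901.15 + 519.17 = 2312.2 kPa.

q_ult ≈ 2310 kPa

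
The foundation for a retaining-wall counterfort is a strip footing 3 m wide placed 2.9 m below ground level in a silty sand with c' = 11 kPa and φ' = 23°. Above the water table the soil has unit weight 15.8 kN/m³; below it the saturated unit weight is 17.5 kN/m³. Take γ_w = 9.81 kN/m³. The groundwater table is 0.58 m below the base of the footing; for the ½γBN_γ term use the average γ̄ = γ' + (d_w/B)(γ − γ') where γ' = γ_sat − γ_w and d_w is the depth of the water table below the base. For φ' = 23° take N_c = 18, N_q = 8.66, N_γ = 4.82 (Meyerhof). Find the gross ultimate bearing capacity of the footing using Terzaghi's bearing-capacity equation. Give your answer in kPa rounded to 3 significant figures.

q_ult ≈ 662 kPa

Overburden at base level: q = 15.8 × 2.9 = 45.82 kPa.
The water table is 0.58 m below the base (< B = 3 m), so the ½γBN_γ term uses γ̄ = γ' + (d_w/B)(γ − γ') = 7.69 + (0.58/3)(15.8 − 7.69) = 9.2579 kN/m³.
Cohesion term c·N_c = 11 × 18 = 198 kPa; surcharge term q·N_q = 45.82 × 8.66 = 396.8 kPa; self-weight term 0.5·γ·B·N_γ = 0.5 × 9.2579 × 3 × 4.82 = 66.935 kPa.
q_ult = 198 + 396.8 + 66.935 = 661.74 kPa.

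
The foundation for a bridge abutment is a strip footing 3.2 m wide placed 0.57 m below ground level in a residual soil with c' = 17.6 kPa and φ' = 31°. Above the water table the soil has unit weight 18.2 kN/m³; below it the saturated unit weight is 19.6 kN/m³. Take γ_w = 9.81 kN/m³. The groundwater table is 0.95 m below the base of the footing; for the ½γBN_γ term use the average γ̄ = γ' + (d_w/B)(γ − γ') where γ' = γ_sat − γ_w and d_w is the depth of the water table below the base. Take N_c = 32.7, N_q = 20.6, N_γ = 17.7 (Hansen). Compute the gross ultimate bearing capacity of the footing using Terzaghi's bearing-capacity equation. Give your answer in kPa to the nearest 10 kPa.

q_ult ≈ 1140 kPa

Effective surcharge at the founding depth q = γ·D_f = 18.2 × 0.57 = 10.374 kPa.
With d_w = 0.95 m < B, γ̄ = 9.79 + (0.95/3.2) × (18.2 − 9.79) = 12.287 kN/m³.
q_ult = c·N_c + q·N_q + 0.5·γ·B·N_γ
     = 17.6 × 32.7 + 10.374 × 20.6 + 0.5 × 12.287 × 3.2 × 17.7
     = 575.52 + 213.7 + 347.96 = 1137.2 kPa.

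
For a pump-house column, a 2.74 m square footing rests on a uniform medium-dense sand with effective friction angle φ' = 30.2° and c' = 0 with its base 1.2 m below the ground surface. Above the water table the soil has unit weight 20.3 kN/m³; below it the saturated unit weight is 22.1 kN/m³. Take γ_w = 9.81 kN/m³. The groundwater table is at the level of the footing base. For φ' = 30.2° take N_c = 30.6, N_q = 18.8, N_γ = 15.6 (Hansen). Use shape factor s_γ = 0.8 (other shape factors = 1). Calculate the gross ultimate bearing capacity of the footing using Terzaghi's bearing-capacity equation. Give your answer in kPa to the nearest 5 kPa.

Overburden at base level: q = 20.3 × 1.2 = 24.36 kPa.
Below the base the soil is submerged, so the ½γBN_γ term uses γ' = 22.1 − 9.81 = 12.29 kN/m³.
Surcharge term q·N_q = 24.36 × 18.8 = 457.97 kPa; self-weight term 0.5·γ·B·N_γ·s_γ = 0.5 × 12.29 × 2.74 × 15.6 × 0.8 = 210.13 kPa.
q_ult = 457.97 + 210.13 = 668.1 kPa.

q_ult ≈ 670 kPa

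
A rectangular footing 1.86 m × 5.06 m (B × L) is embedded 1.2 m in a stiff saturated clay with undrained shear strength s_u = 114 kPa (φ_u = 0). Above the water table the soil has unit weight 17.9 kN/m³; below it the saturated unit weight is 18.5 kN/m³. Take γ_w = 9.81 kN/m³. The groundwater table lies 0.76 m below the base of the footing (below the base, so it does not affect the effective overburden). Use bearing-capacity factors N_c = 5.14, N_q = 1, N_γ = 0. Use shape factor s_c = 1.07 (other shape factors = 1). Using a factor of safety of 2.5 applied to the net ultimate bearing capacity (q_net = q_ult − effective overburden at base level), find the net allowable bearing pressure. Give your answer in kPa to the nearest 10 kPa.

Overburden at base level: q = 17.9 × 1.2 = 21.48 kPa.
Cohesion term c·N_c·s_c = 114 × 5.14 × 1.07 = 626.98 kPa; surcharge term q·N_q = 21.48 × 1 = 21.48 kPa.
q_ult = 626.98 + 21.48 = 648.46 kPa.
Net ultimate: q_net = 648.46 − 21.48 = 626.98 kPa.
q_all(net) = 626.98 / 2.5 = 250.79 kPa.

q_all(net) ≈ 250 kPa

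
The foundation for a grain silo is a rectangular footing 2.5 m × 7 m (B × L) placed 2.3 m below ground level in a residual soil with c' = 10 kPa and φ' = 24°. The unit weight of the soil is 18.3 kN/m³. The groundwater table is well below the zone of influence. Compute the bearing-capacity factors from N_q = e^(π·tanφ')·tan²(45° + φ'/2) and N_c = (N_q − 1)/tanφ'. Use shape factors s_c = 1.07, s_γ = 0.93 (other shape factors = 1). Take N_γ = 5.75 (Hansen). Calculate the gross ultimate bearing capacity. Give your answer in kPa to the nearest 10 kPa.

tan24° = 0.4452, so N_q = e^(π×0.4452)·tan²(57°) = 4.05 × 2.371 = 9.6.
N_c = (9.6 − 1)/tan24° = 19.32.
Overburden at base level: q = 18.3 × 2.3 = 42.09 kPa.
Cohesion term c·N_c·s_c = 10 × 19.324 × 1.07 = 206.76 kPa; surcharge term q·N_q = 42.09 × 9.6034 = 404.21 kPa; self-weight term 0.5·γ·B·N_γ·s_γ = 0.5 × 18.3 × 2.5 × 5.75 × 0.93 = 122.32 kPa.
q_ult = 206.76 + 404.21 + 122.32 = 733.29 kPa.

q_ult ≈ 730 kPa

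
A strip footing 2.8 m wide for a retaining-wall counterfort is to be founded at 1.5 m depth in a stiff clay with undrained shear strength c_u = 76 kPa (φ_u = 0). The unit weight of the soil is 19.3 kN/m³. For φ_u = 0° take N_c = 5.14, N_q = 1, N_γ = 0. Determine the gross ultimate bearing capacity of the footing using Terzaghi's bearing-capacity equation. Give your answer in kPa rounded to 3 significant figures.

q_ult ≈ 420 kPa

Overburden at base level: q = 19.3 × 1.5 = 28.95 kPa.
Cohesion term c·N_c = 76 × 5.14 = 390.64 kPa; surcharge term q·N_q = 28.95 × 1 = 28.95 kPa.
q_ult = 390.64 + 28.95 = 419.59 kPa.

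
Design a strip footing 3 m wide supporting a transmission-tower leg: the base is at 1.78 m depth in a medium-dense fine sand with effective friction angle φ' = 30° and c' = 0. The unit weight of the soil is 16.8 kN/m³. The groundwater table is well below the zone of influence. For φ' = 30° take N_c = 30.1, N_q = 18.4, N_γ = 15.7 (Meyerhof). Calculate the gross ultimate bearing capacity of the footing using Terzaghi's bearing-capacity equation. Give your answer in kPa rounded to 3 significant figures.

q_ult ≈ 946 kPa

Overburden at base level: q = 16.8 × 1.78 = 29.904 kPa.
Surcharge term q·N_q = 29.904 × 18.4 = 550.23 kPa; self-weight term 0.5·γ·B·N_γ = 0.5 × 16.8 × 3 × 15.7 = 395.64 kPa.
q_ult = 550.23 + 395.64 = 945.87 kPa.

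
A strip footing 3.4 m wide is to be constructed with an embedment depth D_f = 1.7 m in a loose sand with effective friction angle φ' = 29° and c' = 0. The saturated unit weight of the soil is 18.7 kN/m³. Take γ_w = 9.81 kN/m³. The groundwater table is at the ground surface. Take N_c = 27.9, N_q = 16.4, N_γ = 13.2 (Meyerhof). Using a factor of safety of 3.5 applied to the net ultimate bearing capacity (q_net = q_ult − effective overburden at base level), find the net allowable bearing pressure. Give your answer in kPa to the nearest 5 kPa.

q_all(net) ≈ 125 kPa

Water table at ground surface, so effective unit weight γ' = 18.7 − 9.81 = 8.89 kN/m³ is used throughout; overburden q = 8.89 × 1.7 = 15.113 kPa; the same γ' applies in the ½γBN_γ term.
Surcharge term q·N_q = 15.113 × 16.4 = 247.85 kPa; self-weight term 0.5·γ·B·N_γ = 0.5 × 8.89 × 3.4 × 13.2 = 199.49 kPa.
q_ult = 247.85 + 199.49 = 447.34 kPa.
Net ultimate: q_net = 447.34 − 15.113 = 432.23 kPa.
q_all(net) = 432.23 / 3.5 = 123.49 kPa.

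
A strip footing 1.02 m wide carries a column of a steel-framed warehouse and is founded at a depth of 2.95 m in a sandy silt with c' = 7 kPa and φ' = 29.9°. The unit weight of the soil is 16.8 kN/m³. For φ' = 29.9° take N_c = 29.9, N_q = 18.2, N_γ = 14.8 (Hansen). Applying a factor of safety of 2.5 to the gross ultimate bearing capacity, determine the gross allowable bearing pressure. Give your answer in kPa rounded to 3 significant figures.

q_all ≈ 495 kPa

q = γ·D_f = 16.8 × 2.95 = 49.56 kPa.
c·N_c = 7 × 29.9 = 209.3 kPa
q·N_q = 49.56 × 18.2 = 901.99 kPa
0.5·γ·B·N_γ = 0.5 × 16.8 × 1.02 × 14.8 = 126.81 kPa
q_ult = 209.3 + 901.99 + 126.81 = 1238.1 kPa.
q_all = q_ult / FS = 1238.1 / 2.5 = 495.24 kPa.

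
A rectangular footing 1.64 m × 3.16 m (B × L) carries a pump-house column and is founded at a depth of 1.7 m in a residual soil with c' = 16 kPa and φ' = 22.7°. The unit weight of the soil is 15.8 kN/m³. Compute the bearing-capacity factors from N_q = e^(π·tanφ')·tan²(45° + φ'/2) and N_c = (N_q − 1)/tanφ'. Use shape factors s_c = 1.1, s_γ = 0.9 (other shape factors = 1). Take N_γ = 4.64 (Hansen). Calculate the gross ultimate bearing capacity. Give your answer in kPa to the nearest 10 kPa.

q_ult ≈ 590 kPa

tan22.7° = 0.4183, so N_q = e^(π×0.4183)·tan²(56.35°) = 3.722 × 2.257 = 8.4.
N_c = (8.4 − 1)/tan22.7° = 17.69.
q = γ·D_f = 15.8 × 1.7 = 26.86 kPa.
c·N_c·s_c = 16 × 17.688 × 1.1 = 311.31 kPa
q·N_q = 26.86 × 8.399 = 225.6 kPa
0.5·γ·B·N_γ·s_γ = 0.5 × 15.8 × 1.64 × 4.64 × 0.9 = 54.104 kPa
q_ult = 311.31 + 225.6 + 54.104 = 591.01 kPa.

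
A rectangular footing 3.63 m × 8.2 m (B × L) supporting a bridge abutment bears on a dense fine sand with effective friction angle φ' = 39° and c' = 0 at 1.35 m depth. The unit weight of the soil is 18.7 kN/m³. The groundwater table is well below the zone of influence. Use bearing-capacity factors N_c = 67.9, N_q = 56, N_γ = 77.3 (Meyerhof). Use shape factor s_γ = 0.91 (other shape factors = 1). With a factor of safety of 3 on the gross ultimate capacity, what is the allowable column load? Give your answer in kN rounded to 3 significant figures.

P_all ≈ 37700 kN

Effective surcharge at the founding depth q = γ·D_f = 18.7 × 1.35 = 25.245 kPa.
q_ult = q·N_q + 0.5·γ·B·N_γ·s_γ
     = 25.245 × 56 + 0.5 × 18.7 × 3.63 × 77.3 × 0.91
     = 1413.7 + 2387.5 = 3801.2 kPa.
Gross allowable pressure q_all = 3801.2 / 3 = 1267.1 kPa.
Footing area = 29.766 m², so allowable column load = 1267.1 × 29.766 = 37715 kN.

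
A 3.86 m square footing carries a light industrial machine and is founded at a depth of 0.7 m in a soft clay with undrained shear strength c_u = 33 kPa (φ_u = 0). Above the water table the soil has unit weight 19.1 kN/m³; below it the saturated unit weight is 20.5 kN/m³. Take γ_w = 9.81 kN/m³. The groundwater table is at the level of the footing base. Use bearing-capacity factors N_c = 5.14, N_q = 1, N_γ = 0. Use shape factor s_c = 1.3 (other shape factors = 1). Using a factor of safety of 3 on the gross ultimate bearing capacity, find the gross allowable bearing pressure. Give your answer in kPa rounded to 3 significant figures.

q = γ·D_f = 19.1 × 0.7 = 13.37 kPa.
c·N_c·s_c = 33 × 5.14 × 1.3 = 220.51 kPa
q·N_q = 13.37 × 1 = 13.37 kPa
q_ult = 220.51 + 13.37 = 233.88 kPa.
q_all = 233.88 / 3 = 77.959 kPa.

q_all ≈ 78 kPa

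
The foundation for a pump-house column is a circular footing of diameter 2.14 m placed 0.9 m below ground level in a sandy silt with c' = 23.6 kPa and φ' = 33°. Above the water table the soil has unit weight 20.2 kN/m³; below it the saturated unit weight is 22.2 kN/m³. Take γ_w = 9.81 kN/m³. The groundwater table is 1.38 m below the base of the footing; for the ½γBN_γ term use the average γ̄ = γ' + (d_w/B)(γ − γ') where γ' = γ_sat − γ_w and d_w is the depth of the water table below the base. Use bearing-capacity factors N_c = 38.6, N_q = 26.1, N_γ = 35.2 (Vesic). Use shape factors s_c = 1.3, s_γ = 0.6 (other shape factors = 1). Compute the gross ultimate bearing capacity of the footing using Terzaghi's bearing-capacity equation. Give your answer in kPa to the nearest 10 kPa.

q = γ·D_f = 20.2 × 0.9 = 18.18 kPa.
γ' = 12.39 kN/m³; averaging over the depth B below the base, γ̄ = γ' + (d_w/B)(γ − γ') = 17.426 kN/m³.
c·N_c·s_c = 23.6 × 38.6 × 1.3 = 1184.2 kPa
q·N_q = 18.18 × 26.1 = 474.5 kPa
0.5·γ·B·N_γ·s_γ = 0.5 × 17.426 × 2.14 × 35.2 × 0.6 = 393.81 kPa
q_ult = 1184.2 + 474.5 + 393.81 = 2052.6 kPa.

q_ult ≈ 2050 kPa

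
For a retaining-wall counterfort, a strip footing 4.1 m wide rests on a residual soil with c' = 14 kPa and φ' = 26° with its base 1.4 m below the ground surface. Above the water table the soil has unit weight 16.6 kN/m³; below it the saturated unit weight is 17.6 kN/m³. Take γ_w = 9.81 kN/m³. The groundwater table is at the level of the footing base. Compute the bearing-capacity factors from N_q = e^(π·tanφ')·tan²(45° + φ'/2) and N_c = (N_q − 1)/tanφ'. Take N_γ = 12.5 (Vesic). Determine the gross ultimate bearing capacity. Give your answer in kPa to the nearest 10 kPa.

tan26° = 0.4877, so N_q = e^(π×0.4877)·tan²(58°) = 4.629 × 2.561 = 11.85.
N_c = (11.85 − 1)/tan26° = 22.25.
Effective surcharge at the founding depth q = γ·D_f = 16.6 × 1.4 = 23.24 kPa.
The water table coincides with the base, so in the self-weight term γ → γ' = 7.79 kN/m³.
q_ult = c·N_c + q·N_q + 0.5·γ·B·N_γ
     = 14 × 22.254 + 23.24 × 11.854 + 0.5 × 7.79 × 4.1 × 12.5
     = 311.56 + 275.49 + 199.62 = 786.67 kPa.

q_ult ≈ 790 kPa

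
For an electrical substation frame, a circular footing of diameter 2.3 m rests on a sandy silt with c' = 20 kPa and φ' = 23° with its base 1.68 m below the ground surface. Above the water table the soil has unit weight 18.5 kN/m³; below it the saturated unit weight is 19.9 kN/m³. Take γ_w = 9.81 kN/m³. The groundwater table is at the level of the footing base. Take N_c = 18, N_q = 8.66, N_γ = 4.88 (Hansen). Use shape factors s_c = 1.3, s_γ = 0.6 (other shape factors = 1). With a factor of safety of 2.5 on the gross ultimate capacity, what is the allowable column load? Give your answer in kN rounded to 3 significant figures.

P_all ≈ 1280 kN

Effective surcharge at the founding depth q = γ·D_f = 18.5 × 1.68 = 31.08 kPa.
The water table coincides with the base, so in the self-weight term γ → γ' = 10.09 kN/m³.
q_ult = c·N_c·s_c + q·N_q + 0.5·γ·B·N_γ·s_γ
     = 20 × 18 × 1.3 + 31.08 × 8.66 + 0.5 × 10.09 × 2.3 × 4.88 × 0.6
     = 468 + 269.15 + 33.975 = 771.13 kPa.
Gross allowable pressure q_all = 771.13 / 2.5 = 308.45 kPa.
Footing area = 4.1548 m², so allowable column load = 308.45 × 4.1548 = 1281.6 kN.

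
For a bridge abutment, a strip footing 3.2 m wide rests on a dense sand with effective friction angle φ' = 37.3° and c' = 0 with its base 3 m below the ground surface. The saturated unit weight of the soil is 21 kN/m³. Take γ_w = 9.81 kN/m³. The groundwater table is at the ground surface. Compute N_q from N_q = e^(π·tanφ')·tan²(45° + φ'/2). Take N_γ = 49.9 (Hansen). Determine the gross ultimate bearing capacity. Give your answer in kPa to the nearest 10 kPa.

tan37.3° = 0.7618, so N_q = e^(π×0.7618)·tan²(63.65°) = 10.949 × 4.076 = 44.63.
Water table at ground surface, so effective unit weight γ' = 21 − 9.81 = 11.19 kN/m³ is used throughout; overburden q = 11.19 × 3 = 33.57 kPa; the same γ' applies in the ½γBN_γ term.
Surcharge term q·N_q = 33.57 × 44.628 = 1498.2 kPa; self-weight term 0.5·γ·B·N_γ = 0.5 × 11.19 × 3.2 × 49.9 = 893.41 kPa.
q_ult = 1498.2 + 893.41 = 2391.6 kPa.

q_ult ≈ 2390 kPa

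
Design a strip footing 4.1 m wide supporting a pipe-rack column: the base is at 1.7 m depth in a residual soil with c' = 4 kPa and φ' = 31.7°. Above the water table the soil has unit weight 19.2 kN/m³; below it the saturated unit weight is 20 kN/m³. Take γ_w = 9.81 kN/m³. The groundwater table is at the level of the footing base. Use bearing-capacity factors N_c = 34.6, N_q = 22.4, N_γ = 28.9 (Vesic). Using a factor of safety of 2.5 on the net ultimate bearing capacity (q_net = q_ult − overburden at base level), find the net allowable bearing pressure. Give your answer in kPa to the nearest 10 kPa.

q_all(net) ≈ 580 kPa

q = γ·D_f = 19.2 × 1.7 = 32.64 kPa.
For the ½γBN_γ term take γ' = 20 − 9.81 = 10.19 kN/m³ (soil below base is submerged).
c·N_c = 4 × 34.6 = 138.4 kPa
q·N_q = 32.64 × 22.4 = 731.14 kPa
0.5·γ·B·N_γ = 0.5 × 10.19 × 4.1 × 28.9 = 603.71 kPa
q_ult = 138.4 + 731.14 + 603.71 = 1473.2 kPa.
q_net = 1473.2 − 32.64 = 1440.6 kPa.
q_all(net) = 1440.6 / 2.5 = 576.24 kPa.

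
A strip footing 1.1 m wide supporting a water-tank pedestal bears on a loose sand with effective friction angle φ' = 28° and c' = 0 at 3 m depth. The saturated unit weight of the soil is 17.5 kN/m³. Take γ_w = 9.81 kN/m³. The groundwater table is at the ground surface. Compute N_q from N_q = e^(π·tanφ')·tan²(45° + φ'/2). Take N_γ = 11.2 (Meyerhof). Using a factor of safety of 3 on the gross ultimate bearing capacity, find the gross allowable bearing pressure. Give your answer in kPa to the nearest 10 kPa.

q_all ≈ 130 kPa

N_q = e^(π·tan28°)·tan²(59°) = 14.72.
γ' = 17.5 − 9.81 = 7.69 kN/m³ (submerged throughout). q = 7.69 × 3 = 23.07 kPa; the same γ' applies in the ½γBN_γ term.
q·N_q = 23.07 × 14.72 = 339.59 kPa
0.5·γ·B·N_γ = 0.5 × 7.69 × 1.1 × 11.2 = 47.37 kPa
q_ult = 339.59 + 47.37 = 386.96 kPa.
q_all = 386.96 / 3 = 128.99 kPa.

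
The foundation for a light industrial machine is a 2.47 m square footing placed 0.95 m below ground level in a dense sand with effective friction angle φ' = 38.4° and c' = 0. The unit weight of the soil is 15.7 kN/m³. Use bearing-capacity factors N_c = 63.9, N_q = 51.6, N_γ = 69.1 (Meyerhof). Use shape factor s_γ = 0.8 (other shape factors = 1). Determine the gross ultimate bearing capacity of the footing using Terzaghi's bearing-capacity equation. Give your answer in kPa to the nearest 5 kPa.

Overburden at base level: q = 15.7 × 0.95 = 14.915 kPa.
Surcharge term q·N_q = 14.915 × 51.6 = 769.61 kPa; self-weight term 0.5·γ·B·N_γ·s_γ = 0.5 × 15.7 × 2.47 × 69.1 × 0.8 = 1071.9 kPa.
q_ult = 769.61 + 1071.9 = 1841.5 kPa.

q_ult ≈ 1840 kPa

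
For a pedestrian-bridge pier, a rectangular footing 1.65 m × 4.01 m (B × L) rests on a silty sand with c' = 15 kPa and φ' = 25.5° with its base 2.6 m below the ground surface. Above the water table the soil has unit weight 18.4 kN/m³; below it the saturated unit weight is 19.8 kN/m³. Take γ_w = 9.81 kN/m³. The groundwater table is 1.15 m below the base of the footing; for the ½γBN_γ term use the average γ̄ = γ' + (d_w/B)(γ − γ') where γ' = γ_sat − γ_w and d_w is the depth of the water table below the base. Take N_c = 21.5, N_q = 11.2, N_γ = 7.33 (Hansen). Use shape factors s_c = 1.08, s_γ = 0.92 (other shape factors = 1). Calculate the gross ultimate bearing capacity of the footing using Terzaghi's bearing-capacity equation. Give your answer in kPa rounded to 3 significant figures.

q_ult ≈ 972 kPa

q = γ·D_f = 18.4 × 2.6 = 47.84 kPa.
γ' = 9.99 kN/m³; averaging over the depth B below the base, γ̄ = γ' + (d_w/B)(γ − γ') = 15.852 kN/m³.
c·N_c·s_c = 15 × 21.5 × 1.08 = 348.3 kPa
q·N_q = 47.84 × 11.2 = 535.81 kPa
0.5·γ·B·N_γ·s_γ = 0.5 × 15.852 × 1.65 × 7.33 × 0.92 = 88.189 kPa
q_ult = 348.3 + 535.81 + 88.189 = 972.3 kPa.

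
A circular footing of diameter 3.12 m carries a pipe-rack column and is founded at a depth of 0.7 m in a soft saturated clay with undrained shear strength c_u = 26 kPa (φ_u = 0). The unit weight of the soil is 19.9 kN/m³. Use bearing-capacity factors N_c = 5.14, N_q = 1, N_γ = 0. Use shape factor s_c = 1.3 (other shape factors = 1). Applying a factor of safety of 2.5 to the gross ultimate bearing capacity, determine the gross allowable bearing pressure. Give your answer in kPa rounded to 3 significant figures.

q_all ≈ 75.1 kPa

Overburden at base level: q = 19.9 × 0.7 = 13.93 kPa.
Cohesion term c·N_c·s_c = 26 × 5.14 × 1.3 = 173.73 kPa; surcharge term q·N_q = 13.93 × 1 = 13.93 kPa.
q_ult = 173.73 + 13.93 = 187.66 kPa.
q_all = q_ult / FS = 187.66 / 2.5 = 75.065 kPa.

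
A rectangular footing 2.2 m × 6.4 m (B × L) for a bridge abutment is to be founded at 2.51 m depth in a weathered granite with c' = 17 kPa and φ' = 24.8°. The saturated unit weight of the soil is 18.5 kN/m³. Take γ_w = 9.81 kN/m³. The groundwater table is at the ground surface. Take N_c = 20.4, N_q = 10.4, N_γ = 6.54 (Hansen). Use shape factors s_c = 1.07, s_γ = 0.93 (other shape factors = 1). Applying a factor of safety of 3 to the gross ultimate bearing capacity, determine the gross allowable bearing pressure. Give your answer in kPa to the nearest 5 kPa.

γ' = 18.5 − 9.81 = 8.69 kN/m³ (submerged throughout). q = 8.69 × 2.51 = 21.812 kPa; the same γ' applies in the ½γBN_γ term.
c·N_c·s_c = 17 × 20.4 × 1.07 = 371.08 kPa
q·N_q = 21.812 × 10.4 = 226.84 kPa
0.5·γ·B·N_γ·s_γ = 0.5 × 8.69 × 2.2 × 6.54 × 0.93 = 58.14 kPa
q_ult = 371.08 + 226.84 + 58.14 = 656.06 kPa.
q_all = q_ult / FS = 656.06 / 3 = 218.69 kPa.

q_all ≈ 220 kPa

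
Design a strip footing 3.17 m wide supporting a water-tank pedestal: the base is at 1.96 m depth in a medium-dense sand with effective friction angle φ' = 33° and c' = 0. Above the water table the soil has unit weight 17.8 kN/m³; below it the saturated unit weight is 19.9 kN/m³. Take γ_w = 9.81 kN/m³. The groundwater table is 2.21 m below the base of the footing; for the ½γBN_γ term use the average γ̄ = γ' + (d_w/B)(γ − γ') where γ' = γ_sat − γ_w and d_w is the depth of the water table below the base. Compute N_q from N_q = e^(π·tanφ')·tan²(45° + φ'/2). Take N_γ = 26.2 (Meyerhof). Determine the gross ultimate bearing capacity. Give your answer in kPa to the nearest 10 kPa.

q_ult ≈ 1550 kPa

tan33° = 0.6494, so N_q = e^(π×0.6494)·tan²(61.5°) = 7.692 × 3.392 = 26.09.
Effective surcharge at the founding depth q = γ·D_f = 17.8 × 1.96 = 34.888 kPa.
With d_w = 2.21 m < B, γ̄ = 10.09 + (2.21/3.17) × (17.8 − 10.09) = 15.465 kN/m³.
q_ult = q·N_q + 0.5·γ·B·N_γ
     = 34.888 × 26.092 + 0.5 × 15.465 × 3.17 × 26.2
     = 910.3 + 642.22 = 1552.5 kPa.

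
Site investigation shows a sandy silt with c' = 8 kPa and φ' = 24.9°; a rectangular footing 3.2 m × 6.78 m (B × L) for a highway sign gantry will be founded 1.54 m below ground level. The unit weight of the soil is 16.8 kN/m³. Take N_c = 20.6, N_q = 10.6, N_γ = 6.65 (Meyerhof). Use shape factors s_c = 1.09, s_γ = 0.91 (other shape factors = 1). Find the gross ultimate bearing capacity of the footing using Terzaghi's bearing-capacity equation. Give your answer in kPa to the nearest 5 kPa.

Overburden at base level: q = 16.8 × 1.54 = 25.872 kPa.
Cohesion term c·N_c·s_c = 8 × 20.6 × 1.09 = 179.63 kPa; surcharge term q·N_q = 25.872 × 10.6 = 274.24 kPa; self-weight term 0.5·γ·B·N_γ·s_γ = 0.5 × 16.8 × 3.2 × 6.65 × 0.91 = 162.66 kPa.
q_ult = 179.63 + 274.24 + 162.66 = 616.54 kPa.

q_ult ≈ 615 kPa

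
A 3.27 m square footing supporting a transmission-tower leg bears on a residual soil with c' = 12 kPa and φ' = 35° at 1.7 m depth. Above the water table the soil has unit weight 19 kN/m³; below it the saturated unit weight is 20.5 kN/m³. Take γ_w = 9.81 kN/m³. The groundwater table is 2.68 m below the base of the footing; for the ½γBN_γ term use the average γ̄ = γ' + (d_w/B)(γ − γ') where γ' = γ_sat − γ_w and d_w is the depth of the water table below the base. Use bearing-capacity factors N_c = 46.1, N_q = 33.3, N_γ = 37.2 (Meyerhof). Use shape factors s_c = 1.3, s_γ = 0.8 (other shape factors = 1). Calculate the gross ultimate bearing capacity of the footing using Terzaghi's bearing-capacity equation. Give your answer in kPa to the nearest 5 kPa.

Effective surcharge at the founding depth q = γ·D_f = 19 × 1.7 = 32.3 kPa.
With d_w = 2.68 m < B, γ̄ = 10.69 + (2.68/3.27) × (19 − 10.69) = 17.501 kN/m³.
q_ult = c·N_c·s_c + q·N_q + 0.5·γ·B·N_γ·s_γ
     = 12 × 46.1 × 1.3 + 32.3 × 33.3 + 0.5 × 17.501 × 3.27 × 37.2 × 0.8
     = 719.16 + 1075.6 + 851.54 = 2646.3 kPa.

q_ult ≈ 2645 kPa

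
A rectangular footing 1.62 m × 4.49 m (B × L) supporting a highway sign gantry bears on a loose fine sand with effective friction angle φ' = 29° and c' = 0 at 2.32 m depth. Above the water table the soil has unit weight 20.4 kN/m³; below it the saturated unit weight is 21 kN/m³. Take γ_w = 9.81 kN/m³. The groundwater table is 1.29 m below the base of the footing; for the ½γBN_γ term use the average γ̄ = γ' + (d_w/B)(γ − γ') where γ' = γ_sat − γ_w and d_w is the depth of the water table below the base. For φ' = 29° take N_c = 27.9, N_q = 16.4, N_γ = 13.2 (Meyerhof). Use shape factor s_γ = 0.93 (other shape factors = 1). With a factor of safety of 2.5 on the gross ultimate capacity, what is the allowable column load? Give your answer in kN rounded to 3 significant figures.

Overburden at base level: q = 20.4 × 2.32 = 47.328 kPa.
The water table is 1.29 m below the base (< B = 1.62 m), so the ½γBN_γ term uses γ̄ = γ' + (d_w/B)(γ − γ') = 11.19 + (1.29/1.62)(20.4 − 11.19) = 18.524 kN/m³.
Surcharge term q·N_q = 47.328 × 16.4 = 776.18 kPa; self-weight term 0.5·γ·B·N_γ·s_γ = 0.5 × 18.524 × 1.62 × 13.2 × 0.93 = 184.19 kPa.
q_ult = 776.18 + 184.19 = 960.37 kPa.
Gross allowable pressure q_all = 960.37 / 2.5 = 384.15 kPa.
Footing area = 7.2738 m², so allowable column load = 384.15 × 7.2738 = 2794.2 kN.

P_all ≈ 2790 kN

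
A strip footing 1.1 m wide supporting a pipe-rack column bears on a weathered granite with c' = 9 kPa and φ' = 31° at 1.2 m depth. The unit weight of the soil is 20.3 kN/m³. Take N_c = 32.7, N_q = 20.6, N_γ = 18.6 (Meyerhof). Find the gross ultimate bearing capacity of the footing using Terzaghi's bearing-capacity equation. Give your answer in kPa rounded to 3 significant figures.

q_ult ≈ 1000 kPa

q = γ·D_f = 20.3 × 1.2 = 24.36 kPa.
c·N_c = 9 × 32.7 = 294.3 kPa
q·N_q = 24.36 × 20.6 = 501.82 kPa
0.5·γ·B·N_γ = 0.5 × 20.3 × 1.1 × 18.6 = 207.67 kPa
q_ult = 294.3 + 501.82 + 207.67 = 1003.8 kPa.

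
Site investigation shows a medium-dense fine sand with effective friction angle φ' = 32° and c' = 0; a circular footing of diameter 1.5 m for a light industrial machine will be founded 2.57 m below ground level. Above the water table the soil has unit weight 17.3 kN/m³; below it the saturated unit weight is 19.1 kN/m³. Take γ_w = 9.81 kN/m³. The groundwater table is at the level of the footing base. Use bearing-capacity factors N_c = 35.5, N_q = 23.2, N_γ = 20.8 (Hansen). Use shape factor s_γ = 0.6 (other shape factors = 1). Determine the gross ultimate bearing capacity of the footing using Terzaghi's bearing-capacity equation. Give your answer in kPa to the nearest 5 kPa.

q_ult ≈ 1120 kPa

Overburden at base level: q = 17.3 × 2.57 = 44.461 kPa.
Below the base the soil is submerged, so the ½γBN_γ term uses γ' = 19.1 − 9.81 = 9.29 kN/m³.
Surcharge term q·N_q = 44.461 × 23.2 = 1031.5 kPa; self-weight term 0.5·γ·B·N_γ·s_γ = 0.5 × 9.29 × 1.5 × 20.8 × 0.6 = 86.954 kPa.
q_ult = 1031.5 + 86.954 = 1118.4 kPa.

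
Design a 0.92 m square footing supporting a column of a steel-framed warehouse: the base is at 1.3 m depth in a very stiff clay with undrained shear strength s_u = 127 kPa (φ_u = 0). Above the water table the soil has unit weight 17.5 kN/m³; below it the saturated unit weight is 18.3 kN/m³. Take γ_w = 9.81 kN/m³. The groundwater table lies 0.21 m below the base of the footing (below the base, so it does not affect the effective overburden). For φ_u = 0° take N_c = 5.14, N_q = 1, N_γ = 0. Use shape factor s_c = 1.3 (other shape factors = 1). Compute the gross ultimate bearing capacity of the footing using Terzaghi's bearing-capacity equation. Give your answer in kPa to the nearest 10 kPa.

q = γ·D_f = 17.5 × 1.3 = 22.75 kPa.
c·N_c·s_c = 127 × 5.14 × 1.3 = 848.61 kPa
q·N_q = 22.75 × 1 = 22.75 kPa
q_ult = 848.61 + 22.75 = 871.36 kPa.

q_ult ≈ 870 kPa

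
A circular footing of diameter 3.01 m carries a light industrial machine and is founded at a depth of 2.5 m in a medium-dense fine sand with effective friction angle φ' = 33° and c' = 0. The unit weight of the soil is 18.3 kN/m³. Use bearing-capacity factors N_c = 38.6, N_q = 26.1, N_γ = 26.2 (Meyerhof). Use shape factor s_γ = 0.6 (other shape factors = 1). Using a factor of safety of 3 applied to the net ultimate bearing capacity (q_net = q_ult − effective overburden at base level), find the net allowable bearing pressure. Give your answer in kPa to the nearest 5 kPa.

q_all(net) ≈ 525 kPa

Overburden at base level: q = 18.3 × 2.5 = 45.75 kPa.
Surcharge term q·N_q = 45.75 × 26.1 = 1194.1 kPa; self-weight term 0.5·γ·B·N_γ·s_γ = 0.5 × 18.3 × 3.01 × 26.2 × 0.6 = 432.95 kPa.
q_ult = 1194.1 + 432.95 = 1627 kPa.
Net ultimate: q_net = 1627 − 45.75 = 1581.3 kPa.
q_all(net) = 1581.3 / 3 = 527.09 kPa.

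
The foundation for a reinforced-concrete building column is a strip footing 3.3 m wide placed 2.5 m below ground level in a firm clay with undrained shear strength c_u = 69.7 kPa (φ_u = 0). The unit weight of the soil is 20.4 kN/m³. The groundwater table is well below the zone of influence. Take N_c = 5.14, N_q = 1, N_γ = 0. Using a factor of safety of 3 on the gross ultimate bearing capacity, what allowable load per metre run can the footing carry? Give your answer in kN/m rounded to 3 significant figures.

≈ 450 kN/m

q = γ·D_f = 20.4 × 2.5 = 51 kPa.
c·N_c = 69.7 × 5.14 = 358.26 kPa
q·N_q = 51 × 1 = 51 kPa
q_ult = 358.26 + 51 = 409.26 kPa.
Gross allowable pressure q_all = 409.26 / 3 = 136.42 kPa.
Allowable wall load = q_all × B = 136.42 × 3.3 = 450.18 kN per metre run.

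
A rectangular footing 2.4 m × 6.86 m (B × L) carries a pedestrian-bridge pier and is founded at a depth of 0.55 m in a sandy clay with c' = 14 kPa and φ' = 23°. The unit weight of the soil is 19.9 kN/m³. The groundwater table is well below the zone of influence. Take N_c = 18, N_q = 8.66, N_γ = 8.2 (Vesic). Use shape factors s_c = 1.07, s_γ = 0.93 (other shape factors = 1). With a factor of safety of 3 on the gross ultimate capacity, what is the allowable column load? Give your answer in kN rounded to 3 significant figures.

P_all ≈ 3000 kN

q = γ·D_f = 19.9 × 0.55 = 10.945 kPa.
c·N_c·s_c = 14 × 18 × 1.07 = 269.64 kPa
q·N_q = 10.945 × 8.66 = 94.784 kPa
0.5·γ·B·N_γ·s_γ = 0.5 × 19.9 × 2.4 × 8.2 × 0.93 = 182.11 kPa
q_ult = 269.64 + 94.784 + 182.11 = 546.53 kPa.
Gross allowable pressure q_all = 546.53 / 3 = 182.18 kPa.
Footing area = 16.464 m², so allowable column load = 182.18 × 16.464 = 2999.4 kN.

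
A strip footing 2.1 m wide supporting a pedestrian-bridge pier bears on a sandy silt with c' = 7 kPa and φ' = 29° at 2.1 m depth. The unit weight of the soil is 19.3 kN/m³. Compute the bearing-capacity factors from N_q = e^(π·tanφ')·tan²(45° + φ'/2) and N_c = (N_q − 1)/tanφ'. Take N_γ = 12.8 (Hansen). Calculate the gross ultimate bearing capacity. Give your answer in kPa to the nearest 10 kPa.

tan29° = 0.5543, so N_q = e^(π×0.5543)·tan²(59.5°) = 5.705 × 2.882 = 16.44.
N_c = (16.44 − 1)/tan29° = 27.86.
q = γ·D_f = 19.3 × 2.1 = 40.53 kPa.
c·N_c = 7 × 27.86 = 195.02 kPa
q·N_q = 40.53 × 16.443 = 666.45 kPa
0.5·γ·B·N_γ = 0.5 × 19.3 × 2.1 × 12.8 = 259.39 kPa
q_ult = 195.02 + 666.45 + 259.39 = 1120.9 kPa.

q_ult ≈ 1120 kPa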